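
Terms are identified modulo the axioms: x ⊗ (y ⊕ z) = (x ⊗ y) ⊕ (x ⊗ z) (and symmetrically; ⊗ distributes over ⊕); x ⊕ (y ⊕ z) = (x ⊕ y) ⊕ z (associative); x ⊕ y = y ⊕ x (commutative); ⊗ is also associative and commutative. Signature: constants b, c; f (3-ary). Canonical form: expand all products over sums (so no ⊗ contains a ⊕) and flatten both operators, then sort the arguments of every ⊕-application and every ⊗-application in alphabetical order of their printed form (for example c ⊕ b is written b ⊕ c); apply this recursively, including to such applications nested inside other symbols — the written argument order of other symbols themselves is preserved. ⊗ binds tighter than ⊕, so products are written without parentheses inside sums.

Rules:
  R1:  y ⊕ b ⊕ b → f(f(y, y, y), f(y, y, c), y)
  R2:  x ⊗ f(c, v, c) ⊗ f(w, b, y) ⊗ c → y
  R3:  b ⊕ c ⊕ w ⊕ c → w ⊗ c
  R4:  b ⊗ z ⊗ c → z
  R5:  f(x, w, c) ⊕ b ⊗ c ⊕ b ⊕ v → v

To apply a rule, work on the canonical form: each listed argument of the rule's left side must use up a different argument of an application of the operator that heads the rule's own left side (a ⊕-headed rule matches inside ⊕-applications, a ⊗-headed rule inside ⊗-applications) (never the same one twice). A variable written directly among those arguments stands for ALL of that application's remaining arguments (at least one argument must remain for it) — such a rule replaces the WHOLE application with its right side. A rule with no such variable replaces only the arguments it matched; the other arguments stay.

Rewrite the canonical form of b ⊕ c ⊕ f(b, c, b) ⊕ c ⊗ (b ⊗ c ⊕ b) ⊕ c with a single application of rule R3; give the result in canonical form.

Answer: b ⊗ c ⊗ c ⊕ b ⊗ c ⊗ c ⊗ c ⊕ c ⊗ f(b, c, b)

Derivation:
Canonical form:  b ⊕ b ⊗ c ⊕ b ⊗ c ⊗ c ⊕ c ⊕ c ⊕ f(b, c, b)
Match R3:  consume b, c, c;  w := b ⊗ c ⊕ b ⊗ c ⊗ c ⊕ f(b, c, b)
The variable takes the whole remainder — replace the entire application.
Result:  b ⊗ c ⊗ c ⊕ b ⊗ c ⊗ c ⊗ c ⊕ c ⊗ f(b, c, b)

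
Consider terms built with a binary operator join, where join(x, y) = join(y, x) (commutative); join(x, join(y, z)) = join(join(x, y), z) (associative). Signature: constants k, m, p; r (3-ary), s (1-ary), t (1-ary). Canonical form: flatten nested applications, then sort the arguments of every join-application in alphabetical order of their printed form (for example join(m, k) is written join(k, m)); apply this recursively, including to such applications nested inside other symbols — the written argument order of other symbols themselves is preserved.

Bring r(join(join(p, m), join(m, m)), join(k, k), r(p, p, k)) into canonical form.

Work inside:  join(join(p, m), join(m, m))
Flatten:  join(p, m, m, m)
Sort arguments:  join(m, m, m, p)
Reassemble:  r(join(m, m, m, p), join(k, k), r(p, p, k))

Answer: r(join(m, m, m, p), join(k, k), r(p, p, k))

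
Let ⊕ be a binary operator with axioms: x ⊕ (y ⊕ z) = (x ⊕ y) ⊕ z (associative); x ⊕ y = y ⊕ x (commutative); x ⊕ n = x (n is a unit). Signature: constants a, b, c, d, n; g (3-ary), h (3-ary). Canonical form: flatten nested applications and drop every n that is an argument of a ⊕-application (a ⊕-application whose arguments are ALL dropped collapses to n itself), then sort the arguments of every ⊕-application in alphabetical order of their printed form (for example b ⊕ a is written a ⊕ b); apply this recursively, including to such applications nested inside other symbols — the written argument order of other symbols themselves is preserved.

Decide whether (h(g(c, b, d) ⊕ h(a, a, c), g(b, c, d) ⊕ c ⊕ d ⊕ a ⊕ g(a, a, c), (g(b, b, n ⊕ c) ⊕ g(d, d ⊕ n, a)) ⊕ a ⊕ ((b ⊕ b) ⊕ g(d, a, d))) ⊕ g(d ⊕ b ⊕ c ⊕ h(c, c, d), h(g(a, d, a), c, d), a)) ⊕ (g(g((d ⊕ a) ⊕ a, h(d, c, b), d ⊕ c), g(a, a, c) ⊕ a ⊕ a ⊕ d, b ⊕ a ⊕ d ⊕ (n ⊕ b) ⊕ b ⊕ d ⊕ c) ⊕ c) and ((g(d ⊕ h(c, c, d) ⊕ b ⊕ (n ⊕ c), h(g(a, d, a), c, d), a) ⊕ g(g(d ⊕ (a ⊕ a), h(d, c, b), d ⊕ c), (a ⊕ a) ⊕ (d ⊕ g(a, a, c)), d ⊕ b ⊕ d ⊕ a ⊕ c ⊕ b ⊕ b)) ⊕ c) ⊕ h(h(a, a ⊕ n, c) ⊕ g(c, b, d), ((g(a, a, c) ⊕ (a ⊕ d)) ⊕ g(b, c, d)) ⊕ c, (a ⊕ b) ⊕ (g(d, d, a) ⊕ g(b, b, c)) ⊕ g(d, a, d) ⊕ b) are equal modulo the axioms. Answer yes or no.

Left:  (h(g(c, b, d) ⊕ h(a, a, c), g(b, c, d) ⊕ c ⊕ d ⊕ a ⊕ g(a, a, c), (g(b, b, n ⊕ c) ⊕ g(d, d ⊕ n, a)) ⊕ a ⊕ ((b ⊕ b) ⊕ g(d, a, d))) ⊕ g(d ⊕ b ⊕ c ⊕ h(c, c, d), h(g(a, d, a), c, d), a)) ⊕ (g(g((d ⊕ a) ⊕ a, h(d, c, b), d ⊕ c), g(a, a, c) ⊕ a ⊕ a ⊕ d, b ⊕ a ⊕ d ⊕ (n ⊕ b) ⊕ b ⊕ d ⊕ c) ⊕ c)
  Merge nested applications:  h(g(c, b, d) ⊕ h(a, a, c), g(b, c, d) ⊕ c ⊕ d ⊕ a ⊕ g(a, a, c), (g(b, b, n ⊕ c) ⊕ g(d, d ⊕ n, a)) ⊕ a ⊕ ((b ⊕ b) ⊕ g(d, a, d))) ⊕ g(d ⊕ b ⊕ c ⊕ h(c, c, d), h(g(a, d, a), c, d), a) ⊕ g(g((d ⊕ a) ⊕ a, h(d, c, b), d ⊕ c), g(a, a, c) ⊕ a ⊕ a ⊕ d, b ⊕ a ⊕ d ⊕ (n ⊕ b) ⊕ b ⊕ d ⊕ c) ⊕ c
  Inside:  h(g(c, b, d) ⊕ h(a, a, c), g(b, c, d) ⊕ c ⊕ d ⊕ a ⊕ g(a, a, c), (g(b, b, n ⊕ c) ⊕ g(d, d ⊕ n, a)) ⊕ a ⊕ ((b ⊕ b) ⊕ g(d, a, d)))  →  h(g(c, b, d) ⊕ h(a, a, c), a ⊕ c ⊕ d ⊕ g(a, a, c) ⊕ g(b, c, d), a ⊕ b ⊕ b ⊕ g(b, b, c) ⊕ g(d, a, d) ⊕ g(d, d, a))
  Canonicalize subterm:  g(d ⊕ b ⊕ c ⊕ h(c, c, d), h(g(a, d, a), c, d), a)  →  g(b ⊕ c ⊕ d ⊕ h(c, c, d), h(g(a, d, a), c, d), a)
  Canonicalize subterm:  g(g((d ⊕ a) ⊕ a, h(d, c, b), d ⊕ c), g(a, a, c) ⊕ a ⊕ a ⊕ d, b ⊕ a ⊕ d ⊕ (n ⊕ b) ⊕ b ⊕ d ⊕ c)  →  g(g(a ⊕ a ⊕ d, h(d, c, b), c ⊕ d), a ⊕ a ⊕ d ⊕ g(a, a, c), a ⊕ b ⊕ b ⊕ b ⊕ c ⊕ d ⊕ d)
  Order the arguments:  c ⊕ g(b ⊕ c ⊕ d ⊕ h(c, c, d), h(g(a, d, a), c, d), a) ⊕ g(g(a ⊕ a ⊕ d, h(d, c, b), c ⊕ d), a ⊕ a ⊕ d ⊕ g(a, a, c), a ⊕ b ⊕ b ⊕ b ⊕ c ⊕ d ⊕ d) ⊕ h(g(c, b, d) ⊕ h(a, a, c), a ⊕ c ⊕ d ⊕ g(a, a, c) ⊕ g(b, c, d), a ⊕ b ⊕ b ⊕ g(b, b, c) ⊕ g(d, a, d) ⊕ g(d, d, a))
Right:  ((g(d ⊕ h(c, c, d) ⊕ b ⊕ (n ⊕ c), h(g(a, d, a), c, d), a) ⊕ g(g(d ⊕ (a ⊕ a), h(d, c, b), d ⊕ c), (a ⊕ a) ⊕ (d ⊕ g(a, a, c)), d ⊕ b ⊕ d ⊕ a ⊕ c ⊕ b ⊕ b)) ⊕ c) ⊕ h(h(a, a ⊕ n, c) ⊕ g(c, b, d), ((g(a, a, c) ⊕ (a ⊕ d)) ⊕ g(b, c, d)) ⊕ c, (a ⊕ b) ⊕ (g(d, d, a) ⊕ g(b, b, c)) ⊕ g(d, a, d) ⊕ b)
  Merge nested applications:  g(d ⊕ h(c, c, d) ⊕ b ⊕ (n ⊕ c), h(g(a, d, a), c, d), a) ⊕ g(g(d ⊕ (a ⊕ a), h(d, c, b), d ⊕ c), (a ⊕ a) ⊕ (d ⊕ g(a, a, c)), d ⊕ b ⊕ d ⊕ a ⊕ c ⊕ b ⊕ b) ⊕ c ⊕ h(h(a, a ⊕ n, c) ⊕ g(c, b, d), ((g(a, a, c) ⊕ (a ⊕ d)) ⊕ g(b, c, d)) ⊕ c, (a ⊕ b) ⊕ (g(d, d, a) ⊕ g(b, b, c)) ⊕ g(d, a, d) ⊕ b)
  Inside:  g(d ⊕ h(c, c, d) ⊕ b ⊕ (n ⊕ c), h(g(a, d, a), c, d), a)  →  g(b ⊕ c ⊕ d ⊕ h(c, c, d), h(g(a, d, a), c, d), a)
  Simplify inside:  g(g(d ⊕ (a ⊕ a), h(d, c, b), d ⊕ c), (a ⊕ a) ⊕ (d ⊕ g(a, a, c)), d ⊕ b ⊕ d ⊕ a ⊕ c ⊕ b ⊕ b)  →  g(g(a ⊕ a ⊕ d, h(d, c, b), c ⊕ d), a ⊕ a ⊕ d ⊕ g(a, a, c), a ⊕ b ⊕ b ⊕ b ⊕ c ⊕ d ⊕ d)
  Simplify inside:  h(h(a, a ⊕ n, c) ⊕ g(c, b, d), ((g(a, a, c) ⊕ (a ⊕ d)) ⊕ g(b, c, d)) ⊕ c, (a ⊕ b) ⊕ (g(d, d, a) ⊕ g(b, b, c)) ⊕ g(d, a, d) ⊕ b)  →  h(g(c, b, d) ⊕ h(a, a, c), a ⊕ c ⊕ d ⊕ g(a, a, c) ⊕ g(b, c, d), a ⊕ b ⊕ b ⊕ g(b, b, c) ⊕ g(d, a, d) ⊕ g(d, d, a))
  Sort:  c ⊕ g(b ⊕ c ⊕ d ⊕ h(c, c, d), h(g(a, d, a), c, d), a) ⊕ g(g(a ⊕ a ⊕ d, h(d, c, b), c ⊕ d), a ⊕ a ⊕ d ⊕ g(a, a, c), a ⊕ b ⊕ b ⊕ b ⊕ c ⊕ d ⊕ d) ⊕ h(g(c, b, d) ⊕ h(a, a, c), a ⊕ c ⊕ d ⊕ g(a, a, c) ⊕ g(b, c, d), a ⊕ b ⊕ b ⊕ g(b, b, c) ⊕ g(d, a, d) ⊕ g(d, d, a))

Answer: yes — both canonical forms are c ⊕ g(b ⊕ c ⊕ d ⊕ h(c, c, d), h(g(a, d, a), c, d), a) ⊕ g(g(a ⊕ a ⊕ d, h(d, c, b), c ⊕ d), a ⊕ a ⊕ d ⊕ g(a, a, c), a ⊕ b ⊕ b ⊕ b ⊕ c ⊕ d ⊕ d) ⊕ h(g(c, b, d) ⊕ h(a, a, c), a ⊕ c ⊕ d ⊕ g(a, a, c) ⊕ g(b, c, d), a ⊕ b ⊕ b ⊕ g(b, b, c) ⊕ g(d, a, d) ⊕ g(d, d, a))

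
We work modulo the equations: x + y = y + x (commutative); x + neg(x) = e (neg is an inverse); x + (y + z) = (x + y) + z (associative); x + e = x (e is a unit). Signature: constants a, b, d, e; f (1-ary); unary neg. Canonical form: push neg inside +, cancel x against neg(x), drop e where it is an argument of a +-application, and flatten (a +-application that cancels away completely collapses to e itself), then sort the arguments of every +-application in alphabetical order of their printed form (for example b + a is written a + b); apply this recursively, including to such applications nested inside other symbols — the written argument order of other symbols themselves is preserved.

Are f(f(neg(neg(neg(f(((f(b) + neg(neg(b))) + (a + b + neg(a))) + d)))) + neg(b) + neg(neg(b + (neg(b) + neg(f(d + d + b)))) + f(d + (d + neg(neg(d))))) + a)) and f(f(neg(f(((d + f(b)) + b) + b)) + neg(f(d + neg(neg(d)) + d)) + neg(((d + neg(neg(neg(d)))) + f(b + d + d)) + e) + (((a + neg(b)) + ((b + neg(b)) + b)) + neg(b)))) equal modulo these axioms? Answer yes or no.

Answer: yes — both canonical forms are f(f(a + neg(b) + neg(f(b + b + d + f(b))) + neg(f(b + d + d)) + neg(f(d + d + d))))

Derivation:
Left:  f(f(neg(neg(neg(f(((f(b) + neg(neg(b))) + (a + b + neg(a))) + d)))) + neg(b) + neg(neg(b + (neg(b) + neg(f(d + d + b)))) + f(d + (d + neg(neg(d))))) + a))
  Work inside:  neg(neg(neg(f(((f(b) + neg(neg(b))) + (a + b + neg(a))) + d)))) + neg(b) + neg(neg(b + (neg(b) + neg(f(d + d + b)))) + f(d + (d + neg(neg(d))))) + a
  Push neg inside:  distribute neg over + and collapse double neg
  Collect terms:  neg(f(b + b + d + f(b))) + neg(b) + neg(f(b + d + d)) + neg(f(d + d + d)) + a
  Sort:  a + neg(b) + neg(f(b + b + d + f(b))) + neg(f(b + d + d)) + neg(f(d + d + d))
  Rebuild:  f(f(a + neg(b) + neg(f(b + b + d + f(b))) + neg(f(b + d + d)) + neg(f(d + d + d))))
Right:  f(f(neg(f(((d + f(b)) + b) + b)) + neg(f(d + neg(neg(d)) + d)) + neg(((d + neg(neg(neg(d)))) + f(b + d + d)) + e) + (((a + neg(b)) + ((b + neg(b)) + b)) + neg(b))))
  Focus inside:  neg(f(((d + f(b)) + b) + b)) + neg(f(d + neg(neg(d)) + d)) + neg(((d + neg(neg(neg(d)))) + f(b + d + d)) + e) + (((a + neg(b)) + ((b + neg(b)) + b)) + neg(b))
  Push neg inside:  distribute neg over + and collapse double neg
  Cancel:  d cancels
  Combine occurrences:  neg(f(b + b + d + f(b))) + neg(f(d + d + d)) + neg(f(b + d + d)) + a + neg(b)
  Sort:  a + neg(b) + neg(f(b + b + d + f(b))) + neg(f(b + d + d)) + neg(f(d + d + d))
  Put back:  f(f(a + neg(b) + neg(f(b + b + d + f(b))) + neg(f(b + d + d)) + neg(f(d + d + d))))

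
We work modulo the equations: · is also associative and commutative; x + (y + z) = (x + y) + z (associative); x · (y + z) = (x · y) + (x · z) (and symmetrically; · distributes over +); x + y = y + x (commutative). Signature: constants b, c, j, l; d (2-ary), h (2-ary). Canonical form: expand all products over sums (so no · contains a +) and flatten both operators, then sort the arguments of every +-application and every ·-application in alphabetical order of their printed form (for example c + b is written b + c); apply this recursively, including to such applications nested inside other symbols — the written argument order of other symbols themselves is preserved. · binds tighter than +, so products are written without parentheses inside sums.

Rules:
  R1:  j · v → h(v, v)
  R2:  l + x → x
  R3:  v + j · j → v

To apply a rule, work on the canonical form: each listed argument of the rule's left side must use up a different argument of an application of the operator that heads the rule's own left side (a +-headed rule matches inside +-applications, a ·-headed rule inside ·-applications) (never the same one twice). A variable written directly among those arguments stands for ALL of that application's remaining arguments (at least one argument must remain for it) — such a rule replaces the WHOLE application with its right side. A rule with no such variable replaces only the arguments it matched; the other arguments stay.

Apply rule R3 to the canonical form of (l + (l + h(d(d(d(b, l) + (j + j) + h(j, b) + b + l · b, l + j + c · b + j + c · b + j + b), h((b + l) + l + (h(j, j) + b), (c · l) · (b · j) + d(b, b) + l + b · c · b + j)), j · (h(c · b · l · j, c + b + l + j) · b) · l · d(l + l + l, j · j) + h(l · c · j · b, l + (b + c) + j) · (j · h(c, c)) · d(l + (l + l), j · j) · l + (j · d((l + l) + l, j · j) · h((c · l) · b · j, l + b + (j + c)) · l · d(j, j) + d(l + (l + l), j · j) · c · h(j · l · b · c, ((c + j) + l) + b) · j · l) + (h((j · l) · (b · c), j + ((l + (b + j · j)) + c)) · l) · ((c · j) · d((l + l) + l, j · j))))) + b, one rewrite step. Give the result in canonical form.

Answer: b + h(d(d(b + b · l + d(b, l) + h(j, b) + j + j, b + b · c + b · c + j + j + j + l), h(b + b + h(j, j) + l + l, b · b · c + b · c · j · l + d(b, b) + j + l)), b · d(l + l + l, j · j) · h(b · c · j · l, b + c + j + l) · j · l + c · d(l + l + l, j · j) · h(b · c · j · l, b + c + j + l) · j · l + c · d(l + l + l, j · j) · h(b · c · j · l, b + c + j + l) · j · l + d(j, j) · d(l + l + l, j · j) · h(b · c · j · l, b + c + j + l) · j · l + d(l + l + l, j · j) · h(b · c · j · l, b + c + j + l) · h(c, c) · j · l) + l + l

Derivation:
Canonical form:  b + h(d(d(b + b · l + d(b, l) + h(j, b) + j + j, b + b · c + b · c + j + j + j + l), h(b + b + h(j, j) + l + l, b · b · c + b · c · j · l + d(b, b) + j + l)), b · d(l + l + l, j · j) · h(b · c · j · l, b + c + j + l) · j · l + c · d(l + l + l, j · j) · h(b · c · j · l, b + c + j + j · j + l) · j · l + c · d(l + l + l, j · j) · h(b · c · j · l, b + c + j + l) · j · l + d(j, j) · d(l + l + l, j · j) · h(b · c · j · l, b + c + j + l) · j · l + d(l + l + l, j · j) · h(b · c · j · l, b + c + j + l) · h(c, c) · j · l) + l + l
Match R3:  consume j · j;  v := b + c + j + l
The variable takes the whole remainder — replace the entire application.
Result:  b + h(d(d(b + b · l + d(b, l) + h(j, b) + j + j, b + b · c + b · c + j + j + j + l), h(b + b + h(j, j) + l + l, b · b · c + b · c · j · l + d(b, b) + j + l)), b · d(l + l + l, j · j) · h(b · c · j · l, b + c + j + l) · j · l + c · d(l + l + l, j · j) · h(b · c · j · l, b + c + j + l) · j · l + c · d(l + l + l, j · j) · h(b · c · j · l, b + c + j + l) · j · l + d(j, j) · d(l + l + l, j · j) · h(b · c · j · l, b + c + j + l) · j · l + d(l + l + l, j · j) · h(b · c · j · l, b + c + j + l) · h(c, c) · j · l) + l + l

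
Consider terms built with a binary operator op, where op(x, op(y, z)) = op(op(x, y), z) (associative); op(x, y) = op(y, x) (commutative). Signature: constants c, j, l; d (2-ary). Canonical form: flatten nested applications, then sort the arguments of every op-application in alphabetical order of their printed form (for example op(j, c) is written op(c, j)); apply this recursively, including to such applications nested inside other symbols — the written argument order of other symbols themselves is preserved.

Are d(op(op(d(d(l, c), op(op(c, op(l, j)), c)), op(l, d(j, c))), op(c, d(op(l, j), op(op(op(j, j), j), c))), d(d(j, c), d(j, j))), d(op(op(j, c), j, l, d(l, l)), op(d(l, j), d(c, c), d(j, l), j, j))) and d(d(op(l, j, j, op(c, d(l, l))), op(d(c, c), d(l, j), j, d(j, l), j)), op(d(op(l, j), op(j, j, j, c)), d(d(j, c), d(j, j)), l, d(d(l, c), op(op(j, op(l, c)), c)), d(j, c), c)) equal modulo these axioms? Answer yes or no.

Left:  d(op(op(d(d(l, c), op(op(c, op(l, j)), c)), op(l, d(j, c))), op(c, d(op(l, j), op(op(op(j, j), j), c))), d(d(j, c), d(j, j))), d(op(op(j, c), j, l, d(l, l)), op(d(l, j), d(c, c), d(j, l), j, j)))
  Focus inside:  op(op(d(d(l, c), op(op(c, op(l, j)), c)), op(l, d(j, c))), op(c, d(op(l, j), op(op(op(j, j), j), c))), d(d(j, c), d(j, j)))
  Merge nested applications:  op(d(d(l, c), op(op(c, op(l, j)), c)), l, d(j, c), c, d(op(l, j), op(op(op(j, j), j), c)), d(d(j, c), d(j, j)))
  Canonicalize subterm:  d(d(l, c), op(op(c, op(l, j)), c))  →  d(d(l, c), op(c, c, j, l))
  Simplify inside:  d(op(l, j), op(op(op(j, j), j), c))  →  d(op(j, l), op(c, j, j, j))
  Order the arguments:  op(c, d(d(j, c), d(j, j)), d(d(l, c), op(c, c, j, l)), d(j, c), d(op(j, l), op(c, j, j, j)), l)
  Put back:  d(op(c, d(d(j, c), d(j, j)), d(d(l, c), op(c, c, j, l)), d(j, c), d(op(j, l), op(c, j, j, j)), l), d(op(c, d(l, l), j, j, l), op(d(c, c), d(j, l), d(l, j), j, j)))
Right:  d(d(op(l, j, j, op(c, d(l, l))), op(d(c, c), d(l, j), j, d(j, l), j)), op(d(op(l, j), op(j, j, j, c)), d(d(j, c), d(j, j)), l, d(d(l, c), op(op(j, op(l, c)), c)), d(j, c), c))
  Descend into:  op(d(op(l, j), op(j, j, j, c)), d(d(j, c), d(j, j)), l, d(d(l, c), op(op(j, op(l, c)), c)), d(j, c), c)
  Canonicalize subterm:  d(op(l, j), op(j, j, j, c))  →  d(op(j, l), op(c, j, j, j))
  Simplify inside:  d(d(l, c), op(op(j, op(l, c)), c))  →  d(d(l, c), op(c, c, j, l))
  Sort arguments:  op(c, d(d(j, c), d(j, j)), d(d(l, c), op(c, c, j, l)), d(j, c), d(op(j, l), op(c, j, j, j)), l)
  Put back:  d(d(op(c, d(l, l), j, j, l), op(d(c, c), d(j, l), d(l, j), j, j)), op(c, d(d(j, c), d(j, j)), d(d(l, c), op(c, c, j, l)), d(j, c), d(op(j, l), op(c, j, j, j)), l))

Answer: no — d(op(c, d(d(j, c), d(j, j)), d(d(l, c), op(c, c, j, l)), d(j, c), d(op(j, l), op(c, j, j, j)), l), d(op(c, d(l, l), j, j, l), op(d(c, c), d(j, l), d(l, j), j, j))) vs d(d(op(c, d(l, l), j, j, l), op(d(c, c), d(j, l), d(l, j), j, j)), op(c, d(d(j, c), d(j, j)), d(d(l, c), op(c, c, j, l)), d(j, c), d(op(j, l), op(c, j, j, j)), l))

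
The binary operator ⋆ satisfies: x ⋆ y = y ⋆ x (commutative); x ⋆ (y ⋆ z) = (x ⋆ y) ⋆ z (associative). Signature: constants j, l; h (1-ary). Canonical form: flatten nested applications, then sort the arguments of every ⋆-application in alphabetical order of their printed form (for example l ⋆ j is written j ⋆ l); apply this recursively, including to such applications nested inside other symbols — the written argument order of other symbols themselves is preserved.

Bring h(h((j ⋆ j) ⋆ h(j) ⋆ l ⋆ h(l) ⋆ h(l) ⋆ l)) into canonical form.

Focus inside:  (j ⋆ j) ⋆ h(j) ⋆ l ⋆ h(l) ⋆ h(l) ⋆ l
Flatten:  j ⋆ j ⋆ h(j) ⋆ l ⋆ h(l) ⋆ h(l) ⋆ l
Order the arguments:  h(j) ⋆ h(l) ⋆ h(l) ⋆ j ⋆ j ⋆ l ⋆ l
Reassemble:  h(h(h(j) ⋆ h(l) ⋆ h(l) ⋆ j ⋆ j ⋆ l ⋆ l))

Answer: h(h(h(j) ⋆ h(l) ⋆ h(l) ⋆ j ⋆ j ⋆ l ⋆ l))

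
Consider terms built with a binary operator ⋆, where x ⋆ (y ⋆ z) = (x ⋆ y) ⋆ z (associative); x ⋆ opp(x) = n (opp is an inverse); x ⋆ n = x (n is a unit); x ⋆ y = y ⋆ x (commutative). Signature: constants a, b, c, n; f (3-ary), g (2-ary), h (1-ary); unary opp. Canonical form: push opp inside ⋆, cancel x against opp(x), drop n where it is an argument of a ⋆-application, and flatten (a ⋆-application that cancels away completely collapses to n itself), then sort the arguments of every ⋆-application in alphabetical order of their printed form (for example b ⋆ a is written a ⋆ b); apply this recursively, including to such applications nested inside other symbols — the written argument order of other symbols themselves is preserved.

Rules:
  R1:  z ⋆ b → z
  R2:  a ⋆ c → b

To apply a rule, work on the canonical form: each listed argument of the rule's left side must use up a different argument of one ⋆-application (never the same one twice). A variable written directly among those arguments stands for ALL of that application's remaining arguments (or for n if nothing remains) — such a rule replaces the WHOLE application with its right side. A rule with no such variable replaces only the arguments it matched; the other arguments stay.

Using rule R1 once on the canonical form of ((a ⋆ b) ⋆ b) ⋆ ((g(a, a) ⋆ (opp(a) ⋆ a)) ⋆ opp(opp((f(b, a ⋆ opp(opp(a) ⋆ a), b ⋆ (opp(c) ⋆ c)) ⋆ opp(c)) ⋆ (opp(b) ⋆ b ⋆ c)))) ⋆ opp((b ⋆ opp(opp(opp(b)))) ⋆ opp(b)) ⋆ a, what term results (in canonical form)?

Canonical form:  a ⋆ a ⋆ b ⋆ b ⋆ b ⋆ f(b, a, b) ⋆ g(a, a)
Match R1:  consume b;  z := a ⋆ a ⋆ b ⋆ b ⋆ f(b, a, b) ⋆ g(a, a)
Every leftover argument binds to the variable; the entire application is replaced.
Result:  a ⋆ a ⋆ b ⋆ b ⋆ f(b, a, b) ⋆ g(a, a)

Answer: a ⋆ a ⋆ b ⋆ b ⋆ f(b, a, b) ⋆ g(a, a)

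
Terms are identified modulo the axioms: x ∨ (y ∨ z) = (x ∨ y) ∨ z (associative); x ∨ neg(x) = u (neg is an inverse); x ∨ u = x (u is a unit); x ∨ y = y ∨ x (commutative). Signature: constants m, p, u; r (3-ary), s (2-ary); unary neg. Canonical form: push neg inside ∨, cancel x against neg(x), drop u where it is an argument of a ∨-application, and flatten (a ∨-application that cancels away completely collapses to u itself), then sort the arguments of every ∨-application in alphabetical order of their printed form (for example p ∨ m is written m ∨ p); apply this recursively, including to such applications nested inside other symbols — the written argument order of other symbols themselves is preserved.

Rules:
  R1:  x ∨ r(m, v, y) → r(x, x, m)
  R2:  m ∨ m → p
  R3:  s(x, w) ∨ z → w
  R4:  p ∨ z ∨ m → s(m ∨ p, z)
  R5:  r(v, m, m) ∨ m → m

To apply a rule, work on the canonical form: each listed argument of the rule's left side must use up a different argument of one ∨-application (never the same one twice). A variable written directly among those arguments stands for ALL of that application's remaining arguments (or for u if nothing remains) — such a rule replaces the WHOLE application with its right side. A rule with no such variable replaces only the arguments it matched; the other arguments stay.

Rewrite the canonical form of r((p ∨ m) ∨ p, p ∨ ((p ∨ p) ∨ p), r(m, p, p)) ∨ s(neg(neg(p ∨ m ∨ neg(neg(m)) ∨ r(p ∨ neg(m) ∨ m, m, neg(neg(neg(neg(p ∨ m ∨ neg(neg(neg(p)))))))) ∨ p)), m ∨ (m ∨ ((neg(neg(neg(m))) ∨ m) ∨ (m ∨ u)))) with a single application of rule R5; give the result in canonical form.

Canonical form:  r(m ∨ p ∨ p, p ∨ p ∨ p ∨ p, r(m, p, p)) ∨ s(m ∨ m ∨ p ∨ p ∨ r(p, m, m), m ∨ m ∨ m)
Match R5:  consume m, r(p, m, m);  v := p
New term:  r(m ∨ p ∨ p, p ∨ p ∨ p ∨ p, r(m, p, p)) ∨ s(m ∨ m ∨ p ∨ p, m ∨ m ∨ m)

Answer: r(m ∨ p ∨ p, p ∨ p ∨ p ∨ p, r(m, p, p)) ∨ s(m ∨ m ∨ p ∨ p, m ∨ m ∨ m)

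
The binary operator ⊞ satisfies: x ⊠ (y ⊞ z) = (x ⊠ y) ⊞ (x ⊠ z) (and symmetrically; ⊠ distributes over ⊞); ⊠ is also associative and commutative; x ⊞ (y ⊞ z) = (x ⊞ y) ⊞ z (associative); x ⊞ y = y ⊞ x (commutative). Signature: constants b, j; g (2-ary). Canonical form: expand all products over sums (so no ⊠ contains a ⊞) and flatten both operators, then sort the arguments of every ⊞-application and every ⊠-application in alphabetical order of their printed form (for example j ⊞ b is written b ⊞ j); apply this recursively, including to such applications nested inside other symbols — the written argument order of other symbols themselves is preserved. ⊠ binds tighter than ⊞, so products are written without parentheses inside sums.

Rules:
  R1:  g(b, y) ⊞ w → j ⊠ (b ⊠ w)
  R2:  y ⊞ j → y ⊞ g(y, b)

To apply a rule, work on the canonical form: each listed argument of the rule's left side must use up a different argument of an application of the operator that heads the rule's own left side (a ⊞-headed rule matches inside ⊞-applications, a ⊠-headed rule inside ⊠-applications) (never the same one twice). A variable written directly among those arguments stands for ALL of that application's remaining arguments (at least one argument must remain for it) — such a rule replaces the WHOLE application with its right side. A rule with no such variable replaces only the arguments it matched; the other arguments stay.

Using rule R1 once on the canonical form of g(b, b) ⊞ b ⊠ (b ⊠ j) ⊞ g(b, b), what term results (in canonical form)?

Canonical form:  b ⊠ b ⊠ j ⊞ g(b, b) ⊞ g(b, b)
Apply R1:  consuming g(b, b);  w := b ⊠ b ⊠ j ⊞ g(b, b), y := b
The extension variable absorbs all remaining arguments, so the whole application is rewritten.
Giving:  b ⊠ b ⊠ b ⊠ j ⊠ j ⊞ b ⊠ g(b, b) ⊠ j

Answer: b ⊠ b ⊠ b ⊠ j ⊠ j ⊞ b ⊠ g(b, b) ⊠ j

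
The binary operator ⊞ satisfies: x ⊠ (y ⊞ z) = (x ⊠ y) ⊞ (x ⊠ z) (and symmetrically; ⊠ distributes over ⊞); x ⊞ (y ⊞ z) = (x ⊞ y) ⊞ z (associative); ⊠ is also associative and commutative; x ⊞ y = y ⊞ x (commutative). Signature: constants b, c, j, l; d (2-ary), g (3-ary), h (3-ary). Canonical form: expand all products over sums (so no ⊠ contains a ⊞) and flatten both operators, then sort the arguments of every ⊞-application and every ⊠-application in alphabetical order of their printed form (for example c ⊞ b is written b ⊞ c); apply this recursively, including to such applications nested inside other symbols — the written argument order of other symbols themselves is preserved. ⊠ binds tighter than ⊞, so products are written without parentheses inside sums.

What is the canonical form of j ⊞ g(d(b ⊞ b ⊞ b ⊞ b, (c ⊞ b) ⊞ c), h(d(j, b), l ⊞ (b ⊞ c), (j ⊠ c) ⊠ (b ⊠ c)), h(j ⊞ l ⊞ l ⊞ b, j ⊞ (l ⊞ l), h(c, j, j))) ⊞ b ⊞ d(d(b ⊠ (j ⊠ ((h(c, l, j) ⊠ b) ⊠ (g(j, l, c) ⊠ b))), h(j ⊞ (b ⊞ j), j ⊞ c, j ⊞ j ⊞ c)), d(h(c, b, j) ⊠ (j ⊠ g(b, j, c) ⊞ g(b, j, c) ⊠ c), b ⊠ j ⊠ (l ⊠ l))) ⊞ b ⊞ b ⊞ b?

Answer: b ⊞ b ⊞ b ⊞ b ⊞ d(d(b ⊠ b ⊠ b ⊠ g(j, l, c) ⊠ h(c, l, j) ⊠ j, h(b ⊞ j ⊞ j, c ⊞ j, c ⊞ j ⊞ j)), d(c ⊠ g(b, j, c) ⊠ h(c, b, j) ⊞ g(b, j, c) ⊠ h(c, b, j) ⊠ j, b ⊠ j ⊠ l ⊠ l)) ⊞ g(d(b ⊞ b ⊞ b ⊞ b, b ⊞ c ⊞ c), h(d(j, b), b ⊞ c ⊞ l, b ⊠ c ⊠ c ⊠ j), h(b ⊞ j ⊞ l ⊞ l, j ⊞ l ⊞ l, h(c, j, j))) ⊞ j

Derivation:
Expand:  j ⊞ g(d(b ⊞ b ⊞ b ⊞ b, b ⊞ c ⊞ c), h(d(j, b), b ⊞ c ⊞ l, b ⊠ c ⊠ c ⊠ j), h(b ⊞ j ⊞ l ⊞ l, j ⊞ l ⊞ l, h(c, j, j))) ⊞ b ⊞ d(d(b ⊠ b ⊠ b ⊠ g(j, l, c) ⊠ h(c, l, j) ⊠ j, h(b ⊞ j ⊞ j, c ⊞ j, c ⊞ j ⊞ j)), d(c ⊠ g(b, j, c) ⊠ h(c, b, j) ⊞ g(b, j, c) ⊠ h(c, b, j) ⊠ j, b ⊠ j ⊠ l ⊠ l)) ⊞ b ⊞ b ⊞ b
Sort:  b ⊞ b ⊞ b ⊞ b ⊞ d(d(b ⊠ b ⊠ b ⊠ g(j, l, c) ⊠ h(c, l, j) ⊠ j, h(b ⊞ j ⊞ j, c ⊞ j, c ⊞ j ⊞ j)), d(c ⊠ g(b, j, c) ⊠ h(c, b, j) ⊞ g(b, j, c) ⊠ h(c, b, j) ⊠ j, b ⊠ j ⊠ l ⊠ l)) ⊞ g(d(b ⊞ b ⊞ b ⊞ b, b ⊞ c ⊞ c), h(d(j, b), b ⊞ c ⊞ l, b ⊠ c ⊠ c ⊠ j), h(b ⊞ j ⊞ l ⊞ l, j ⊞ l ⊞ l, h(c, j, j))) ⊞ j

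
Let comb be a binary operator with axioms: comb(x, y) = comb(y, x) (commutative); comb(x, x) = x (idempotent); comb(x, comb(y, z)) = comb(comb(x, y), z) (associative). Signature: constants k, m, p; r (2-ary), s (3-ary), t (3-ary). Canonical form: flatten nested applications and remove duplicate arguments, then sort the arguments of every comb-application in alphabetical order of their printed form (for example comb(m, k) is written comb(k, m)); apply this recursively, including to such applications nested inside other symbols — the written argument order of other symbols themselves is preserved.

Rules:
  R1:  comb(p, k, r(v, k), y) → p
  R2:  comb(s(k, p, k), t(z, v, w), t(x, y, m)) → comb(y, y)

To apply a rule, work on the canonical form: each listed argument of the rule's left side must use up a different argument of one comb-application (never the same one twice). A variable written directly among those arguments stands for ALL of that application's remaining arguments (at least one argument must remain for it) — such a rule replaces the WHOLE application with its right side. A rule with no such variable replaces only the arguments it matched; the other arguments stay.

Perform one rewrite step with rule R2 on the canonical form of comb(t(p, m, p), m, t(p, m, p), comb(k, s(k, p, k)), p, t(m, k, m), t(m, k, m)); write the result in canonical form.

Canonical form:  comb(k, m, p, s(k, p, k), t(m, k, m), t(p, m, p))
Match R2:  consume s(k, p, k), t(m, k, m), t(p, m, p);  v := m, w := p, x := m, y := k, z := p
Result:  comb(k, m, p)

Answer: comb(k, m, p)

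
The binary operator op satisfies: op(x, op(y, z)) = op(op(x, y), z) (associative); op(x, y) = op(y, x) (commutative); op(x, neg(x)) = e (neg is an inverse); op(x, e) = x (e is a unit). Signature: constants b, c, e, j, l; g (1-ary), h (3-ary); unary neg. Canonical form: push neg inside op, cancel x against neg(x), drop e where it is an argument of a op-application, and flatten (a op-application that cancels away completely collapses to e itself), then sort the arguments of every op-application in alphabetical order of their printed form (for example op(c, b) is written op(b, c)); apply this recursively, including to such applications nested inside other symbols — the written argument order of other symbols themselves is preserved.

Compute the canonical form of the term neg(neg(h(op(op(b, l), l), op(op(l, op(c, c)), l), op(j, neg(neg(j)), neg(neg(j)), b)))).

Answer: h(op(b, l, l), op(c, c, l, l), op(b, j, j, j))

Derivation:
Push neg inside:  distribute neg over op and collapse double neg
Collect:  h(op(b, l, l), op(c, c, l, l), op(b, j, j, j))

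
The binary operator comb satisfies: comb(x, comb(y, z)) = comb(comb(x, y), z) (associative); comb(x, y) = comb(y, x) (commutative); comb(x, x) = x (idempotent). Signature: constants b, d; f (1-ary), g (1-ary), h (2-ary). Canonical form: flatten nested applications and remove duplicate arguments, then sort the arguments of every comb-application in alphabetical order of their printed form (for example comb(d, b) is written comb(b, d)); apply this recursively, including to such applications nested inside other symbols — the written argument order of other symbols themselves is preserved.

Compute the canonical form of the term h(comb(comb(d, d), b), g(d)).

Focus inside:  comb(comb(d, d), b)
Merge nested applications:  comb(d, d, b)
Idempotence:  drop duplicate d
Sort:  comb(b, d)
Rebuild:  h(comb(b, d), g(d))

Answer: h(comb(b, d), g(d))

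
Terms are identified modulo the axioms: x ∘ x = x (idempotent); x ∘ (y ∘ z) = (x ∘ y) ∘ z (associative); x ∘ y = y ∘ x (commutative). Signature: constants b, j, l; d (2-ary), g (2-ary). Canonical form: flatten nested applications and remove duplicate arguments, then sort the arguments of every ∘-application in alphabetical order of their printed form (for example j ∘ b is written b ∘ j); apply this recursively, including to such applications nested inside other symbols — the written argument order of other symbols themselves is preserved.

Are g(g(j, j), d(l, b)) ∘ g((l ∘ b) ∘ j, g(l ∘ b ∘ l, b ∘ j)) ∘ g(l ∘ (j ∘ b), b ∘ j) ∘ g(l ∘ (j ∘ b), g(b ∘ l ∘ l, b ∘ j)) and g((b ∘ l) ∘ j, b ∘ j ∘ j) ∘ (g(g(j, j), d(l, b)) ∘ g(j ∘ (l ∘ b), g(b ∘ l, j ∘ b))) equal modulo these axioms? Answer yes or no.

Answer: yes — both canonical forms are g(b ∘ j ∘ l, b ∘ j) ∘ g(b ∘ j ∘ l, g(b ∘ l, b ∘ j)) ∘ g(g(j, j), d(l, b))

Derivation:
Left:  g(g(j, j), d(l, b)) ∘ g((l ∘ b) ∘ j, g(l ∘ b ∘ l, b ∘ j)) ∘ g(l ∘ (j ∘ b), b ∘ j) ∘ g(l ∘ (j ∘ b), g(b ∘ l ∘ l, b ∘ j))
  Simplify inside:  g((l ∘ b) ∘ j, g(l ∘ b ∘ l, b ∘ j))  →  g(b ∘ j ∘ l, g(b ∘ l, b ∘ j))
  Simplify inside:  g(l ∘ (j ∘ b), b ∘ j)  →  g(b ∘ j ∘ l, b ∘ j)
  Inside:  g(l ∘ (j ∘ b), g(b ∘ l ∘ l, b ∘ j))  →  g(b ∘ j ∘ l, g(b ∘ l, b ∘ j))
  Deduplicate:  drop duplicate g(b ∘ j ∘ l, g(b ∘ l, b ∘ j))
  Sort arguments:  g(b ∘ j ∘ l, b ∘ j) ∘ g(b ∘ j ∘ l, g(b ∘ l, b ∘ j)) ∘ g(g(j, j), d(l, b))
Right:  g((b ∘ l) ∘ j, b ∘ j ∘ j) ∘ (g(g(j, j), d(l, b)) ∘ g(j ∘ (l ∘ b), g(b ∘ l, j ∘ b)))
  Flatten:  g((b ∘ l) ∘ j, b ∘ j ∘ j) ∘ g(g(j, j), d(l, b)) ∘ g(j ∘ (l ∘ b), g(b ∘ l, j ∘ b))
  Simplify inside:  g((b ∘ l) ∘ j, b ∘ j ∘ j)  →  g(b ∘ j ∘ l, b ∘ j)
  Canonicalize subterm:  g(j ∘ (l ∘ b), g(b ∘ l, j ∘ b))  →  g(b ∘ j ∘ l, g(b ∘ l, b ∘ j))
  Sort:  g(b ∘ j ∘ l, b ∘ j) ∘ g(b ∘ j ∘ l, g(b ∘ l, b ∘ j)) ∘ g(g(j, j), d(l, b))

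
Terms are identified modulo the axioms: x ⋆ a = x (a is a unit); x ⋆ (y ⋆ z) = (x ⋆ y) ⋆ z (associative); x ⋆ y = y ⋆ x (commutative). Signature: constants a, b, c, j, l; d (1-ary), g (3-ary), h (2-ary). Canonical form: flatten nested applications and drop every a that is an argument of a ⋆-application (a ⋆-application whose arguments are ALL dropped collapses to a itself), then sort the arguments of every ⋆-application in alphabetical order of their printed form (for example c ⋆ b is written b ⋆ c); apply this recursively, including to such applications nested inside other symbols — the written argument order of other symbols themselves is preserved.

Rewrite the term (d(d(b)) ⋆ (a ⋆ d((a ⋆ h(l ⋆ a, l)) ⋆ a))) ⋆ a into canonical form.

Merge nested applications:  d(d(b)) ⋆ a ⋆ d((a ⋆ h(l ⋆ a, l)) ⋆ a) ⋆ a
Inside:  d((a ⋆ h(l ⋆ a, l)) ⋆ a)  →  d(h(l, l))
Units out:  drop a (×2)
Sort:  d(d(b)) ⋆ d(h(l, l))

Answer: d(d(b)) ⋆ d(h(l, l))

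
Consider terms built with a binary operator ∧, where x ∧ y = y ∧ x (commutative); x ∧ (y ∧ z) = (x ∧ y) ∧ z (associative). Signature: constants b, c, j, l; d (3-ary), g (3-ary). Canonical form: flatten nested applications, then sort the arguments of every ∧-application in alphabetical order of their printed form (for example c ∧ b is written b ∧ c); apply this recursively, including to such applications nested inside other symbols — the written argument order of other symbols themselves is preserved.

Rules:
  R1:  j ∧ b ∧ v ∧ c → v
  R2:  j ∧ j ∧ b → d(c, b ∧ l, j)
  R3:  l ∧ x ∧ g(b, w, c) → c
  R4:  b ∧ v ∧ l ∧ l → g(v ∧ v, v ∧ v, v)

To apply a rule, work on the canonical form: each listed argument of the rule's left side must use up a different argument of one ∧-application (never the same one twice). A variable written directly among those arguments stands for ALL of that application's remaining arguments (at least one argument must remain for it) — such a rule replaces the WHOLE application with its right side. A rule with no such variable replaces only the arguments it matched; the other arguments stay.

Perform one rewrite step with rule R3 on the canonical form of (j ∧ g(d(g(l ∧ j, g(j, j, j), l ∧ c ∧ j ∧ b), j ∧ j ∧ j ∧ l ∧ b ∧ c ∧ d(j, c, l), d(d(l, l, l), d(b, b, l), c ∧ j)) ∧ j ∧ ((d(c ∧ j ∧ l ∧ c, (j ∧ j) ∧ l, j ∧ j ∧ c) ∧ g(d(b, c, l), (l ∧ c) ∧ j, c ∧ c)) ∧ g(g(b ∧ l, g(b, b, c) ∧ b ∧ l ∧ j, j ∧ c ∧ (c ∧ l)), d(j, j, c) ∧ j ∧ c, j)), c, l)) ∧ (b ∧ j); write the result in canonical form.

Canonical form:  b ∧ g(d(c ∧ c ∧ j ∧ l, j ∧ j ∧ l, c ∧ j ∧ j) ∧ d(g(j ∧ l, g(j, j, j), b ∧ c ∧ j ∧ l), b ∧ c ∧ d(j, c, l) ∧ j ∧ j ∧ j ∧ l, d(d(l, l, l), d(b, b, l), c ∧ j)) ∧ g(d(b, c, l), c ∧ j ∧ l, c ∧ c) ∧ g(g(b ∧ l, b ∧ g(b, b, c) ∧ j ∧ l, c ∧ c ∧ j ∧ l), c ∧ d(j, j, c) ∧ j, j) ∧ j, c, l) ∧ j ∧ j
R3 matches:  uses g(b, b, c), l;  w := b, x := b ∧ j
Every leftover argument binds to the variable; the entire application is replaced.
New term:  b ∧ g(d(c ∧ c ∧ j ∧ l, j ∧ j ∧ l, c ∧ j ∧ j) ∧ d(g(j ∧ l, g(j, j, j), b ∧ c ∧ j ∧ l), b ∧ c ∧ d(j, c, l) ∧ j ∧ j ∧ j ∧ l, d(d(l, l, l), d(b, b, l), c ∧ j)) ∧ g(d(b, c, l), c ∧ j ∧ l, c ∧ c) ∧ g(g(b ∧ l, c, c ∧ c ∧ j ∧ l), c ∧ d(j, j, c) ∧ j, j) ∧ j, c, l) ∧ j ∧ j

Answer: b ∧ g(d(c ∧ c ∧ j ∧ l, j ∧ j ∧ l, c ∧ j ∧ j) ∧ d(g(j ∧ l, g(j, j, j), b ∧ c ∧ j ∧ l), b ∧ c ∧ d(j, c, l) ∧ j ∧ j ∧ j ∧ l, d(d(l, l, l), d(b, b, l), c ∧ j)) ∧ g(d(b, c, l), c ∧ j ∧ l, c ∧ c) ∧ g(g(b ∧ l, c, c ∧ c ∧ j ∧ l), c ∧ d(j, j, c) ∧ j, j) ∧ j, c, l) ∧ j ∧ j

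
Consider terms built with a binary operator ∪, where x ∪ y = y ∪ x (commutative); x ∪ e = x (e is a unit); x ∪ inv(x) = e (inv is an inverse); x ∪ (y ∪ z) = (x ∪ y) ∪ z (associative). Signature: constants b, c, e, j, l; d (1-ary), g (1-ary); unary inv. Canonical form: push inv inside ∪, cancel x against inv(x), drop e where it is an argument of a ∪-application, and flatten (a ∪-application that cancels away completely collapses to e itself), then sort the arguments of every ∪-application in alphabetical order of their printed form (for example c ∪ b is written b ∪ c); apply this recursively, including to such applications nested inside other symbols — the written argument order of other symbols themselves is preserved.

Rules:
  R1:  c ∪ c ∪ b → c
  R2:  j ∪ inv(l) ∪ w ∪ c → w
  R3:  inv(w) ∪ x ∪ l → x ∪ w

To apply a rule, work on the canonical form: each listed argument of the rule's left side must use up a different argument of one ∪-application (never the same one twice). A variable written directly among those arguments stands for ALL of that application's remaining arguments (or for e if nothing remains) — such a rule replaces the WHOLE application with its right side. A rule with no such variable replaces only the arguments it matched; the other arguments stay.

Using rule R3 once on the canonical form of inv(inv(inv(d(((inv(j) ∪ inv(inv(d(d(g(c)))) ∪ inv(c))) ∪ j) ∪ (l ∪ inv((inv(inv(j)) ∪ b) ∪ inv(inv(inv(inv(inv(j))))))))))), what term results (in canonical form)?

Canonical form:  inv(d(c ∪ d(d(g(c))) ∪ inv(b) ∪ l))
Match R3:  consume inv(b), l;  w := b, x := c ∪ d(d(g(c)))
Every leftover argument binds to the variable; the entire application is replaced.
Result:  inv(d(b ∪ c ∪ d(d(g(c)))))

Answer: inv(d(b ∪ c ∪ d(d(g(c)))))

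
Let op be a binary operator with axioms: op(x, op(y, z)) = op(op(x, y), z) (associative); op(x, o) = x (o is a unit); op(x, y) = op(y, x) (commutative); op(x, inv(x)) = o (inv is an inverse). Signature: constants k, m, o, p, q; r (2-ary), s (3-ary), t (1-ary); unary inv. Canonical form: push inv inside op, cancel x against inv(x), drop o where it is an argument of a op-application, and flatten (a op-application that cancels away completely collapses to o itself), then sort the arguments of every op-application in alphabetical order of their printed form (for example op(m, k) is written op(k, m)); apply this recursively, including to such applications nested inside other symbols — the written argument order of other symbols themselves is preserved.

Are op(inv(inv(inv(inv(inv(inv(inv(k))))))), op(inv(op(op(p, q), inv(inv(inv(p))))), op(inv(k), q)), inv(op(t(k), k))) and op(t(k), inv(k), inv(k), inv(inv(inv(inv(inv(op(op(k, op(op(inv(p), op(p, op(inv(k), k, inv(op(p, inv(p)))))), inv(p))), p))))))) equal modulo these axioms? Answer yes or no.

Answer: no — op(inv(k), inv(k), inv(k), inv(t(k))) vs op(inv(k), inv(k), inv(k), t(k))

Derivation:
Left:  op(inv(inv(inv(inv(inv(inv(inv(k))))))), op(inv(op(op(p, q), inv(inv(inv(p))))), op(inv(k), q)), inv(op(t(k), k)))
  Push inv inside:  distribute inv over op and collapse double inv
  Inverses cancel:  p cancels; q cancels
  Collect terms:  op(inv(k), inv(k), inv(k), inv(t(k)))
Right:  op(t(k), inv(k), inv(k), inv(inv(inv(inv(inv(op(op(k, op(op(inv(p), op(p, op(inv(k), k, inv(op(p, inv(p)))))), inv(p))), p)))))))
  Push inv inside:  distribute inv over op and collapse double inv
  Cancel:  p cancels
  Combine occurrences:  op(t(k), inv(k), inv(k), inv(k))
  Sort:  op(inv(k), inv(k), inv(k), t(k))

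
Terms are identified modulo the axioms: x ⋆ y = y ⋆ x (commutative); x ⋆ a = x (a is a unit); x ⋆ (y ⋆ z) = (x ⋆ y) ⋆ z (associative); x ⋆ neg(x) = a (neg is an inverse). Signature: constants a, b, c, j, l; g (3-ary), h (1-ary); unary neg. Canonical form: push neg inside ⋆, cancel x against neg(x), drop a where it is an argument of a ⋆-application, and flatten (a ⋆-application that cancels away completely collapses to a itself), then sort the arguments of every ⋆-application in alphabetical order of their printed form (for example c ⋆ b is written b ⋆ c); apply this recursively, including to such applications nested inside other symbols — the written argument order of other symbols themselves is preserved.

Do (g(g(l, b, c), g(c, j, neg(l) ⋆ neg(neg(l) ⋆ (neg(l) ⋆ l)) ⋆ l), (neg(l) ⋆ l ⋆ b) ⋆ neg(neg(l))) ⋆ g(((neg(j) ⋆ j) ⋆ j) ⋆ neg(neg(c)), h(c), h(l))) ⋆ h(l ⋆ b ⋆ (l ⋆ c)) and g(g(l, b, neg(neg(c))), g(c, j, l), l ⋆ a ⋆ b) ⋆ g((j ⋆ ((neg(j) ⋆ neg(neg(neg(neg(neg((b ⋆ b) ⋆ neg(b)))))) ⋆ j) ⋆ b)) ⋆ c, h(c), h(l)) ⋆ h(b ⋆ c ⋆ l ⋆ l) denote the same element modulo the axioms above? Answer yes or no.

Answer: yes — both canonical forms are g(c ⋆ j, h(c), h(l)) ⋆ g(g(l, b, c), g(c, j, l), b ⋆ l) ⋆ h(b ⋆ c ⋆ l ⋆ l)

Derivation:
Left:  (g(g(l, b, c), g(c, j, neg(l) ⋆ neg(neg(l) ⋆ (neg(l) ⋆ l)) ⋆ l), (neg(l) ⋆ l ⋆ b) ⋆ neg(neg(l))) ⋆ g(((neg(j) ⋆ j) ⋆ j) ⋆ neg(neg(c)), h(c), h(l))) ⋆ h(l ⋆ b ⋆ (l ⋆ c))
  Push neg inside:  distribute neg over ⋆ and collapse double neg
  Combine occurrences:  g(g(l, b, c), g(c, j, l), b ⋆ l) ⋆ g(c ⋆ j, h(c), h(l)) ⋆ h(b ⋆ c ⋆ l ⋆ l)
  Order the arguments:  g(c ⋆ j, h(c), h(l)) ⋆ g(g(l, b, c), g(c, j, l), b ⋆ l) ⋆ h(b ⋆ c ⋆ l ⋆ l)
Right:  g(g(l, b, neg(neg(c))), g(c, j, l), l ⋆ a ⋆ b) ⋆ g((j ⋆ ((neg(j) ⋆ neg(neg(neg(neg(neg((b ⋆ b) ⋆ neg(b)))))) ⋆ j) ⋆ b)) ⋆ c, h(c), h(l)) ⋆ h(b ⋆ c ⋆ l ⋆ l)
  Push neg inside:  distribute neg over ⋆ and collapse double neg
  Collect terms:  g(g(l, b, c), g(c, j, l), b ⋆ l) ⋆ g(c ⋆ j, h(c), h(l)) ⋆ h(b ⋆ c ⋆ l ⋆ l)
  Order the arguments:  g(c ⋆ j, h(c), h(l)) ⋆ g(g(l, b, c), g(c, j, l), b ⋆ l) ⋆ h(b ⋆ c ⋆ l ⋆ l)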